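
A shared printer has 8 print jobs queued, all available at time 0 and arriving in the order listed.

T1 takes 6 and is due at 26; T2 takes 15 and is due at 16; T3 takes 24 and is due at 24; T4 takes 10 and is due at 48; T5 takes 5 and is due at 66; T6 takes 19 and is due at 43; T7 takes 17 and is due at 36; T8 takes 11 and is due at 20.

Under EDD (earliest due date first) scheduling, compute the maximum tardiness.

54

EDD (increasing due date): T2 T8 T3 T1 T7 T6 T4 T5.
T2: 0→15, due 16, tardiness 0
T8: 15→26, due 20, tardiness 6
T3: 26→50, due 24, tardiness 26
T1: 50→56, due 26, tardiness 30
T7: 56→73, due 36, tardiness 37
T6: 73→92, due 43, tardiness 49
T4: 92→102, due 48, tardiness 54
T5: 102→107, due 66, tardiness 41
Maximum = 54.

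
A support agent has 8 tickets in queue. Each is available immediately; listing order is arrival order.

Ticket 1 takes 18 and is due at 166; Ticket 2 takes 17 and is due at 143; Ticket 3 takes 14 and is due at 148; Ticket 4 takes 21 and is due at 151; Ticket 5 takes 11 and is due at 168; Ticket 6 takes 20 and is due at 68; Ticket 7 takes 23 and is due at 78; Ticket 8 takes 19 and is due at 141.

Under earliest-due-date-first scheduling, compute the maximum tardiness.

0

EDD (increasing due date): Ticket 6 Ticket 7 Ticket 8 Ticket 2 Ticket 3 Ticket 4 Ticket 1 Ticket 5.
Ticket 6: 0→20, due 68, tardiness 0
Ticket 7: 20→43, due 78, tardiness 0
Ticket 8: 43→62, due 141, tardiness 0
Ticket 2: 62→79, due 143, tardiness 0
Ticket 3: 79→93, due 148, tardiness 0
Ticket 4: 93→114, due 151, tardiness 0
Ticket 1: 114→132, due 166, tardiness 0
Ticket 5: 132→143, due 168, tardiness 0
Maximum = 0.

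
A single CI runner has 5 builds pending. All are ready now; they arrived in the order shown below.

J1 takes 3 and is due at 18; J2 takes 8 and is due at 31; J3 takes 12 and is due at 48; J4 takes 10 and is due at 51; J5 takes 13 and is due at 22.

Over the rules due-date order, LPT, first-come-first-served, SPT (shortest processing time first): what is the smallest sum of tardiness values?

0

EDD (increasing due date): J1 J5 J2 J3 J4.
J1: 0→3, due 18, tardiness 0
J5: 3→16, due 22, tardiness 0
J2: 16→24, due 31, tardiness 0
J3: 24→36, due 48, tardiness 0
J4: 36→46, due 51, tardiness 0
Sum = 0+0+0+0+0 = 0.
LPT (decreasing processing time): J5 J3 J4 J2 J1.
J5: 0→13, due 22, tardiness 0
J3: 13→25, due 48, tardiness 0
J4: 25→35, due 51, tardiness 0
J2: 35→43, due 31, tardiness 12
J1: 43→46, due 18, tardiness 28
Sum = 0+0+0+12+28 = 40.
FIFO (arrival order): J1 J2 J3 J4 J5.
J1: 0→3, due 18, tardiness 0
J2: 3→11, due 31, tardiness 0
J3: 11→23, due 48, tardiness 0
J4: 23→33, due 51, tardiness 0
J5: 33→46, due 22, tardiness 24
Sum = 0+0+0+0+24 = 24.
SPT (increasing processing time): J1 J2 J4 J3 J5.
J1: 0→3, due 18, tardiness 0
J2: 3→11, due 31, tardiness 0
J4: 11→21, due 51, tardiness 0
J3: 21→33, due 48, tardiness 0
J5: 33→46, due 22, tardiness 24
Sum = 0+0+0+0+24 = 24.
EDD 0, LPT 40, FIFO 24, SPT 24 → minimum 0.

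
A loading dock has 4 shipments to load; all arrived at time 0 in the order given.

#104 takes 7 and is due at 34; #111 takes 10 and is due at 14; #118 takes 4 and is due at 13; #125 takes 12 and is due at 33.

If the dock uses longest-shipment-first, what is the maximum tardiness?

20

LPT (decreasing processing time): #125 #111 #104 #118.
#125: 0→12, due 33, tardiness 0
#111: 12→22, due 14, tardiness 8
#104: 22→29, due 34, tardiness 0
#118: 29→33, due 13, tardiness 20
Maximum = 20.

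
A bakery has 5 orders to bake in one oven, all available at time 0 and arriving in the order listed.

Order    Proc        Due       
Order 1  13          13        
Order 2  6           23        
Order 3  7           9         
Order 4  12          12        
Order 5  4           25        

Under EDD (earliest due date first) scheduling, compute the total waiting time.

EDD (increasing due date): Order 3 Order 4 Order 1 Order 2 Order 5.
Order 3: waits 0, runs 0→7
Order 4: waits 7, runs 7→19
Order 1: waits 19, runs 19→32
Order 2: waits 32, runs 32→38
Order 5: waits 38, runs 38→42
Sum = 0+7+19+32+38 = 96.

96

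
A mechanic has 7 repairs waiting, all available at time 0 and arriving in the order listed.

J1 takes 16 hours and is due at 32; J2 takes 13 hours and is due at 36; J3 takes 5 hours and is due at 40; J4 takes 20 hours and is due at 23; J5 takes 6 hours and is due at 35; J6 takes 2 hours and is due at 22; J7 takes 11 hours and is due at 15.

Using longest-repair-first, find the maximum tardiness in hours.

LPT (decreasing processing time): J4 J1 J2 J7 J5 J3 J6.
J4: 0→20, due 23, tardiness 0
J1: 20→36, due 32, tardiness 4
J2: 36→49, due 36, tardiness 13
J7: 49→60, due 15, tardiness 45
J5: 60→66, due 35, tardiness 31
J3: 66→71, due 40, tardiness 31
J6: 71→73, due 22, tardiness 51
Maximum = 51.

51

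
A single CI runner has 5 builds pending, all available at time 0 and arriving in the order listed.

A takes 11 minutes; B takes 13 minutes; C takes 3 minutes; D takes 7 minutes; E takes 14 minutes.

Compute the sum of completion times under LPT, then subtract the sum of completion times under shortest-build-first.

56

LPT (decreasing processing time): E B A D C.
E: 0→14
B: 14→27
A: 27→38
D: 38→45
C: 45→48
Sum = 14+27+38+45+48 = 172.
SPT (increasing processing time): C D A B E.
C: 0→3
D: 3→10
A: 10→21
B: 21→34
E: 34→48
Sum = 3+10+21+34+48 = 116.
Difference = 172 − 116 = 56.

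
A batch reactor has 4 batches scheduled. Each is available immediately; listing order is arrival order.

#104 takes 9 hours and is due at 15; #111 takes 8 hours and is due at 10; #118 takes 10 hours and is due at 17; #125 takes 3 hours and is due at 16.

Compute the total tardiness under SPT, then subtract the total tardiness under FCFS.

-12

SPT (increasing processing time): #125 #111 #104 #118.
#125: 0→3, due 16, tardiness 0
#111: 3→11, due 10, tardiness 1
#104: 11→20, due 15, tardiness 5
#118: 20→30, due 17, tardiness 13
Sum = 0+1+5+13 = 19.
FIFO (arrival order): #104 #111 #118 #125.
#104: 0→9, due 15, tardiness 0
#111: 9→17, due 10, tardiness 7
#118: 17→27, due 17, tardiness 10
#125: 27→30, due 16, tardiness 14
Sum = 0+7+10+14 = 31.
Difference = 19 − 31 = -12.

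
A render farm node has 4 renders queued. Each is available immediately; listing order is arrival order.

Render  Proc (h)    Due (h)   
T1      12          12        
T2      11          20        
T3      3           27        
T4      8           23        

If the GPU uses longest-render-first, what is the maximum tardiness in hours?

8

LPT (decreasing processing time): T1 T2 T4 T3.
T1: 0→12, due 12, tardiness 0
T2: 12→23, due 20, tardiness 3
T4: 23→31, due 23, tardiness 8
T3: 31→34, due 27, tardiness 7
Maximum = 8.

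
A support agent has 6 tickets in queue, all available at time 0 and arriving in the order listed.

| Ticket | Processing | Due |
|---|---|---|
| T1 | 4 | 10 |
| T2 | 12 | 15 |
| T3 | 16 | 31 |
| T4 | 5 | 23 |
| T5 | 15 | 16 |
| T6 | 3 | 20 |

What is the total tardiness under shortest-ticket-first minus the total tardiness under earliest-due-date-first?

-14

SPT (increasing processing time): T6 T1 T4 T2 T5 T3.
T6: 0→3, due 20, tardiness 0
T1: 3→7, due 10, tardiness 0
T4: 7→12, due 23, tardiness 0
T2: 12→24, due 15, tardiness 9
T5: 24→39, due 16, tardiness 23
T3: 39→55, due 31, tardiness 24
Sum = 0+0+0+9+23+24 = 56.
EDD (increasing due date): T1 T2 T5 T6 T4 T3.
T1: 0→4, due 10, tardiness 0
T2: 4→16, due 15, tardiness 1
T5: 16→31, due 16, tardiness 15
T6: 31→34, due 20, tardiness 14
T4: 34→39, due 23, tardiness 16
T3: 39→55, due 31, tardiness 24
Sum = 0+1+15+14+16+24 = 70.
Difference = 56 − 70 = -14.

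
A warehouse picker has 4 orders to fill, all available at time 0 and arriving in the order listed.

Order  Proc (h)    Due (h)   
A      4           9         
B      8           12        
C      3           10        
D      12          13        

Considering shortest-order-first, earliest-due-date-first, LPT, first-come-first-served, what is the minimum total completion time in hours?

52

SPT (increasing processing time): C A B D.
C: 0→3
A: 3→7
B: 7→15
D: 15→27
Sum = 3+7+15+27 = 52.
EDD (increasing due date): A C B D.
A: 0→4
C: 4→7
B: 7→15
D: 15→27
Sum = 4+7+15+27 = 53.
LPT (decreasing processing time): D B A C.
D: 0→12
B: 12→20
A: 20→24
C: 24→27
Sum = 12+20+24+27 = 83.
FIFO (arrival order): A B C D.
A: 0→4
B: 4→12
C: 12→15
D: 15→27
Sum = 4+12+15+27 = 58.
SPT 52, EDD 53, LPT 83, FIFO 58 → minimum 52.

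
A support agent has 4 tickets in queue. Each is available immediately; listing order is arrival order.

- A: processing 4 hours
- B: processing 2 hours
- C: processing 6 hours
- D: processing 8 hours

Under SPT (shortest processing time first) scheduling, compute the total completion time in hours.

SPT (increasing processing time): B A C D.
B: 0→2
A: 2→6
C: 6→12
D: 12→20
Sum = 2+6+12+20 = 40.

40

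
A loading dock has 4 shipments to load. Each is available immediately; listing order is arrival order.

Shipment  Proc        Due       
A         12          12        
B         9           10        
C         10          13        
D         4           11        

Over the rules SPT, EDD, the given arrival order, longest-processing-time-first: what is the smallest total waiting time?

SPT (increasing processing time): D B C A.
D: waits 0, runs 0→4
B: waits 4, runs 4→13
C: waits 13, runs 13→23
A: waits 23, runs 23→35
Sum = 0+4+13+23 = 40.
EDD (increasing due date): B D A C.
B: waits 0, runs 0→9
D: waits 9, runs 9→13
A: waits 13, runs 13→25
C: waits 25, runs 25→35
Sum = 0+9+13+25 = 47.
FIFO (arrival order): A B C D.
A: waits 0, runs 0→12
B: waits 12, runs 12→21
C: waits 21, runs 21→31
D: waits 31, runs 31→35
Sum = 0+12+21+31 = 64.
LPT (decreasing processing time): A C B D.
A: waits 0, runs 0→12
C: waits 12, runs 12→22
B: waits 22, runs 22→31
D: waits 31, runs 31→35
Sum = 0+12+22+31 = 65.
SPT 40, EDD 47, FIFO 64, LPT 65 → minimum 40.

40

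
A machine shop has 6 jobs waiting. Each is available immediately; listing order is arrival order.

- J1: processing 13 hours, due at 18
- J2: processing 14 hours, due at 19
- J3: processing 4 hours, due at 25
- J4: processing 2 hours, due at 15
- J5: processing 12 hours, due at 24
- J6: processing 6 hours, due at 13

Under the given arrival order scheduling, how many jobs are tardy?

FIFO (arrival order): J1 J2 J3 J4 J5 J6.
J1: 0→13, due 18, tardiness 0
J2: 13→27, due 19, tardiness 8
J3: 27→31, due 25, tardiness 6
J4: 31→33, due 15, tardiness 18
J5: 33→45, due 24, tardiness 21
J6: 45→51, due 13, tardiness 38
Late jobs: 5.

5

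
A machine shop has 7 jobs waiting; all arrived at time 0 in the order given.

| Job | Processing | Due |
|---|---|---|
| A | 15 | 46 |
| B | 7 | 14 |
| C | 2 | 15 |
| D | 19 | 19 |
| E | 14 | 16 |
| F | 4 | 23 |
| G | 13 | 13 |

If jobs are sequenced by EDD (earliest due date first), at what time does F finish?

59

EDD (increasing due date): G B C E D F A.
G: 0→13
B: 13→20
C: 20→22
E: 22→36
D: 36→55
F: 55→59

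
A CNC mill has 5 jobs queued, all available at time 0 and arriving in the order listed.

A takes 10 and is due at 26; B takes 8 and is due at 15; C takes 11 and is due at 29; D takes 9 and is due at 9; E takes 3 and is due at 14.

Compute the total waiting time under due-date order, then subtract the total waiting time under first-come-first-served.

EDD (increasing due date): D E B A C.
D: waits 0, runs 0→9
E: waits 9, runs 9→12
B: waits 12, runs 12→20
A: waits 20, runs 20→30
C: waits 30, runs 30→41
Sum = 0+9+12+20+30 = 71.
FIFO (arrival order): A B C D E.
A: waits 0, runs 0→10
B: waits 10, runs 10→18
C: waits 18, runs 18→29
D: waits 29, runs 29→38
E: waits 38, runs 38→41
Sum = 0+10+18+29+38 = 95.
Difference = 71 − 95 = -24.

-24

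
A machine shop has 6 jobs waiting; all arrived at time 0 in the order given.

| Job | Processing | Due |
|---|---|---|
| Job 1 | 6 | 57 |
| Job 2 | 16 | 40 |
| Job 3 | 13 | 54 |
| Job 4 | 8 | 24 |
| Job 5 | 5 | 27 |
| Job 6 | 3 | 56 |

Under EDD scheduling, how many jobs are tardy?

EDD (increasing due date): Job 4 Job 5 Job 2 Job 3 Job 6 Job 1.
Job 4: 0→8, due 24, tardiness 0
Job 5: 8→13, due 27, tardiness 0
Job 2: 13→29, due 40, tardiness 0
Job 3: 29→42, due 54, tardiness 0
Job 6: 42→45, due 56, tardiness 0
Job 1: 45→51, due 57, tardiness 0
Late jobs: 0.

0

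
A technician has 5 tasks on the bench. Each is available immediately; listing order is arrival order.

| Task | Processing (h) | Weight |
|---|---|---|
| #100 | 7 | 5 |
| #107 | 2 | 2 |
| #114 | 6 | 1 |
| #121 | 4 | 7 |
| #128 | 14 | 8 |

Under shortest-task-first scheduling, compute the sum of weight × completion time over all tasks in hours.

417

SPT (increasing processing time): #107 #121 #114 #100 #128.
#107: finishes 2, weight 2, w·C = 4
#121: finishes 6, weight 7, w·C = 42
#114: finishes 12, weight 1, w·C = 12
#100: finishes 19, weight 5, w·C = 95
#128: finishes 33, weight 8, w·C = 264
Sum = 4+42+12+95+264 = 417.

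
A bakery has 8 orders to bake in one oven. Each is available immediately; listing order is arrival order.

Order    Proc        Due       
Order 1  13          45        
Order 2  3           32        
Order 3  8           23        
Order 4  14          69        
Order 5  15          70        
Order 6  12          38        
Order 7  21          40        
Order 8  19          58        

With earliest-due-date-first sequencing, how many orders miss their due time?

5

EDD (increasing due date): Order 3 Order 2 Order 6 Order 7 Order 1 Order 8 Order 4 Order 5.
Order 3: 0→8, due 23, tardiness 0
Order 2: 8→11, due 32, tardiness 0
Order 6: 11→23, due 38, tardiness 0
Order 7: 23→44, due 40, tardiness 4
Order 1: 44→57, due 45, tardiness 12
Order 8: 57→76, due 58, tardiness 18
Order 4: 76→90, due 69, tardiness 21
Order 5: 90→105, due 70, tardiness 35
Late orders: 5.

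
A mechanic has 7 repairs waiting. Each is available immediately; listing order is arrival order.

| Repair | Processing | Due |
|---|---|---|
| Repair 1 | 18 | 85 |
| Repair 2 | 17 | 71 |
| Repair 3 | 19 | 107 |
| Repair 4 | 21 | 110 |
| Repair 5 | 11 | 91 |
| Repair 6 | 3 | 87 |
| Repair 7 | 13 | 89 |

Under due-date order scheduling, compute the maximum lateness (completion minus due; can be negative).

-8

EDD (increasing due date): Repair 2 Repair 1 Repair 6 Repair 7 Repair 5 Repair 3 Repair 4.
Repair 2: 0→17, due 71, lateness -54
Repair 1: 17→35, due 85, lateness -50
Repair 6: 35→38, due 87, lateness -49
Repair 7: 38→51, due 89, lateness -38
Repair 5: 51→62, due 91, lateness -29
Repair 3: 62→81, due 107, lateness -26
Repair 4: 81→102, due 110, lateness -8
Maximum = -8.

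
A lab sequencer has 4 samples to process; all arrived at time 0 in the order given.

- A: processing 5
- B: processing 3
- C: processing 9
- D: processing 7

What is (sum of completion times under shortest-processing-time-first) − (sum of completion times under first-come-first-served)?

SPT (increasing processing time): B A D C.
B: 0→3
A: 3→8
D: 8→15
C: 15→24
Sum = 3+8+15+24 = 50.
FIFO (arrival order): A B C D.
A: 0→5
B: 5→8
C: 8→17
D: 17→24
Sum = 5+8+17+24 = 54.
Difference = 50 − 54 = -4.

-4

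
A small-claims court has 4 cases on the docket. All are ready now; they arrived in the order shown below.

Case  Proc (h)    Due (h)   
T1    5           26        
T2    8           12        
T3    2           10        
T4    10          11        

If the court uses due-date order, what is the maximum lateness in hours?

8

EDD (increasing due date): T3 T4 T2 T1.
T3: 0→2, due 10, lateness -8
T4: 2→12, due 11, lateness 1
T2: 12→20, due 12, lateness 8
T1: 20→25, due 26, lateness -1
Maximum = 8.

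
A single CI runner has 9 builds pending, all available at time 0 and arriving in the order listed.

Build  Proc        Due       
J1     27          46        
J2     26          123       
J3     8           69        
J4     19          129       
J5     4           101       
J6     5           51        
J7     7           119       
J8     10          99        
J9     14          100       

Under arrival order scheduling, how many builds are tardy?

3

FIFO (arrival order): J1 J2 J3 J4 J5 J6 J7 J8 J9.
J1: 0→27, due 46, tardiness 0
J2: 27→53, due 123, tardiness 0
J3: 53→61, due 69, tardiness 0
J4: 61→80, due 129, tardiness 0
J5: 80→84, due 101, tardiness 0
J6: 84→89, due 51, tardiness 38
J7: 89→96, due 119, tardiness 0
J8: 96→106, due 99, tardiness 7
J9: 106→120, due 100, tardiness 20
Late builds: 3.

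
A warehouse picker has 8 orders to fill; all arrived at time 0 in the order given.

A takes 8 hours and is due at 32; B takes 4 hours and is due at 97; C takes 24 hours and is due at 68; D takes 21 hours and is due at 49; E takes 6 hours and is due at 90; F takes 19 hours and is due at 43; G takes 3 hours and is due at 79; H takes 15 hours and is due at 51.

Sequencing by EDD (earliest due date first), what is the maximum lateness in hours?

19

EDD (increasing due date): A F D H C G E B.
A: 0→8, due 32, lateness -24
F: 8→27, due 43, lateness -16
D: 27→48, due 49, lateness -1
H: 48→63, due 51, lateness 12
C: 63→87, due 68, lateness 19
G: 87→90, due 79, lateness 11
E: 90→96, due 90, lateness 6
B: 96→100, due 97, lateness 3
Maximum = 19.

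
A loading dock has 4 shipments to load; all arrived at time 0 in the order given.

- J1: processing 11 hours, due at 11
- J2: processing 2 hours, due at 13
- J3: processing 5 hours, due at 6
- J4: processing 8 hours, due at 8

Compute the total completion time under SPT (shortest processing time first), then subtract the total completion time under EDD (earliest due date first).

SPT (increasing processing time): J2 J3 J4 J1.
J2: 0→2
J3: 2→7
J4: 7→15
J1: 15→26
Sum = 2+7+15+26 = 50.
EDD (increasing due date): J3 J4 J1 J2.
J3: 0→5
J4: 5→13
J1: 13→24
J2: 24→26
Sum = 5+13+24+26 = 68.
Difference = 50 − 68 = -18.

-18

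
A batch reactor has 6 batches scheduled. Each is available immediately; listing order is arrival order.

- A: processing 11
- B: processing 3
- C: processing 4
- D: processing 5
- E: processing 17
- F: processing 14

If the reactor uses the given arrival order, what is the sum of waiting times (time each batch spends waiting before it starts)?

106

FIFO (arrival order): A B C D E F.
A: waits 0, runs 0→11
B: waits 11, runs 11→14
C: waits 14, runs 14→18
D: waits 18, runs 18→23
E: waits 23, runs 23→40
F: waits 40, runs 40→54
Sum = 0+11+14+18+23+40 = 106.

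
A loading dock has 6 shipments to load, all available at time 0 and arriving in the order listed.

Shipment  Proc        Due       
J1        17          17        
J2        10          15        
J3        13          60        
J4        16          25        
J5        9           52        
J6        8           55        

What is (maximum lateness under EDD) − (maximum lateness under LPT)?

-23

EDD (increasing due date): J2 J1 J4 J5 J6 J3.
J2: 0→10, due 15, lateness -5
J1: 10→27, due 17, lateness 10
J4: 27→43, due 25, lateness 18
J5: 43→52, due 52, lateness 0
J6: 52→60, due 55, lateness 5
J3: 60→73, due 60, lateness 13
Maximum = 18.
LPT (decreasing processing time): J1 J4 J3 J2 J5 J6.
J1: 0→17, due 17, lateness 0
J4: 17→33, due 25, lateness 8
J3: 33→46, due 60, lateness -14
J2: 46→56, due 15, lateness 41
J5: 56→65, due 52, lateness 13
J6: 65→73, due 55, lateness 18
Maximum = 41.
Difference = 18 − 41 = -23.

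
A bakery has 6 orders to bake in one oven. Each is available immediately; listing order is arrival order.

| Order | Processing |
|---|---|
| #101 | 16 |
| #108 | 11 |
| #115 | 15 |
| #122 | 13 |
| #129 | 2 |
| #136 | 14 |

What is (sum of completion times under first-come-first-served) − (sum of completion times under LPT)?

FIFO (arrival order): #101 #108 #115 #122 #129 #136.
#101: 0→16
#108: 16→27
#115: 27→42
#122: 42→55
#129: 55→57
#136: 57→71
Sum = 16+27+42+55+57+71 = 268.
LPT (decreasing processing time): #101 #115 #136 #122 #108 #129.
#101: 0→16
#115: 16→31
#136: 31→45
#122: 45→58
#108: 58→69
#129: 69→71
Sum = 16+31+45+58+69+71 = 290.
Difference = 268 − 290 = -22.

-22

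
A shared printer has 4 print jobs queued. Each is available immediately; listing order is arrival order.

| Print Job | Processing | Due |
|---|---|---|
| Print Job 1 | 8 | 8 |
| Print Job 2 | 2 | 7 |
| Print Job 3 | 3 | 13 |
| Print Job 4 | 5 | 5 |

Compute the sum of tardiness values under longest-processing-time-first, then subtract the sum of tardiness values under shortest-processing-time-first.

7

LPT (decreasing processing time): Print Job 1 Print Job 4 Print Job 3 Print Job 2.
Print Job 1: 0→8, due 8, tardiness 0
Print Job 4: 8→13, due 5, tardiness 8
Print Job 3: 13→16, due 13, tardiness 3
Print Job 2: 16→18, due 7, tardiness 11
Sum = 0+8+3+11 = 22.
SPT (increasing processing time): Print Job 2 Print Job 3 Print Job 4 Print Job 1.
Print Job 2: 0→2, due 7, tardiness 0
Print Job 3: 2→5, due 13, tardiness 0
Print Job 4: 5→10, due 5, tardiness 5
Print Job 1: 10→18, due 8, tardiness 10
Sum = 0+0+5+10 = 15.
Difference = 22 − 15 = 7.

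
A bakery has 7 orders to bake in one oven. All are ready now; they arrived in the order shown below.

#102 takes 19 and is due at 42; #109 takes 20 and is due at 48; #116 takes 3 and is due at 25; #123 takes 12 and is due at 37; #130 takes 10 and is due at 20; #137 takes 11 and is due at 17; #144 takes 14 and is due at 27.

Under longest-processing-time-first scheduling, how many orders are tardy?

LPT (decreasing processing time): #109 #102 #144 #123 #137 #130 #116.
#109: 0→20, due 48, tardiness 0
#102: 20→39, due 42, tardiness 0
#144: 39→53, due 27, tardiness 26
#123: 53→65, due 37, tardiness 28
#137: 65→76, due 17, tardiness 59
#130: 76→86, due 20, tardiness 66
#116: 86→89, due 25, tardiness 64
Late orders: 5.

5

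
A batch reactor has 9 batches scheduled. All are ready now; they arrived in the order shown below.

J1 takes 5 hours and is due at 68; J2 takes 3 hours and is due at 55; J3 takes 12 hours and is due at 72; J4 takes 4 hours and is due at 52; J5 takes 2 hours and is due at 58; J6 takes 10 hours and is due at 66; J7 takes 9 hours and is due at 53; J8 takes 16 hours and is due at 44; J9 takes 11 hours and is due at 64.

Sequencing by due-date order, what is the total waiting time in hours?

EDD (increasing due date): J8 J4 J7 J2 J5 J9 J6 J1 J3.
J8: waits 0, runs 0→16
J4: waits 16, runs 16→20
J7: waits 20, runs 20→29
J2: waits 29, runs 29→32
J5: waits 32, runs 32→34
J9: waits 34, runs 34→45
J6: waits 45, runs 45→55
J1: waits 55, runs 55→60
J3: waits 60, runs 60→72
Sum = 0+16+20+29+32+34+45+55+60 = 291.

291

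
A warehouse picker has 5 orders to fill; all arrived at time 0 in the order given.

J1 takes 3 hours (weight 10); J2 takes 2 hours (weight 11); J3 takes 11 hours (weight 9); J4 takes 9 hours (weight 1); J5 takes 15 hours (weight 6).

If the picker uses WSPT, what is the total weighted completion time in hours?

WSPT (decreasing weight/processing-time ratio): J2 J1 J3 J5 J4.
J2: finishes 2, weight 11, w·C = 22
J1: finishes 5, weight 10, w·C = 50
J3: finishes 16, weight 9, w·C = 144
J5: finishes 31, weight 6, w·C = 186
J4: finishes 40, weight 1, w·C = 40
Sum = 22+50+144+186+40 = 442.

442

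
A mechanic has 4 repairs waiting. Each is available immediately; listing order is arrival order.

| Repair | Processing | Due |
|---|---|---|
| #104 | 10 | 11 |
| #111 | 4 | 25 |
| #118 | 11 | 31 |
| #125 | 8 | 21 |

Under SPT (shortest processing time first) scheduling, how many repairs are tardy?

2

SPT (increasing processing time): #111 #125 #104 #118.
#111: 0→4, due 25, tardiness 0
#125: 4→12, due 21, tardiness 0
#104: 12→22, due 11, tardiness 11
#118: 22→33, due 31, tardiness 2
Late repairs: 2.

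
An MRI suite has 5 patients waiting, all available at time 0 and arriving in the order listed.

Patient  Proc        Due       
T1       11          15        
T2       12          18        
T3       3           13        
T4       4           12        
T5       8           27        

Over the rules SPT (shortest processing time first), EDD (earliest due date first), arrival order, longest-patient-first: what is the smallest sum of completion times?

SPT (increasing processing time): T3 T4 T5 T1 T2.
T3: 0→3
T4: 3→7
T5: 7→15
T1: 15→26
T2: 26→38
Sum = 3+7+15+26+38 = 89.
EDD (increasing due date): T4 T3 T1 T2 T5.
T4: 0→4
T3: 4→7
T1: 7→18
T2: 18→30
T5: 30→38
Sum = 4+7+18+30+38 = 97.
FIFO (arrival order): T1 T2 T3 T4 T5.
T1: 0→11
T2: 11→23
T3: 23→26
T4: 26→30
T5: 30→38
Sum = 11+23+26+30+38 = 128.
LPT (decreasing processing time): T2 T1 T5 T4 T3.
T2: 0→12
T1: 12→23
T5: 23→31
T4: 31→35
T3: 35→38
Sum = 12+23+31+35+38 = 139.
SPT 89, EDD 97, FIFO 128, LPT 139 → minimum 89.

89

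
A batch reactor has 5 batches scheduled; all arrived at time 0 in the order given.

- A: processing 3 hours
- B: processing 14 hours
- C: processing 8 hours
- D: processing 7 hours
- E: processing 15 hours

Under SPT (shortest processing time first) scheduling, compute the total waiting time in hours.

63

SPT (increasing processing time): A D C B E.
A: waits 0, runs 0→3
D: waits 3, runs 3→10
C: waits 10, runs 10→18
B: waits 18, runs 18→32
E: waits 32, runs 32→47
Sum = 0+3+10+18+32 = 63.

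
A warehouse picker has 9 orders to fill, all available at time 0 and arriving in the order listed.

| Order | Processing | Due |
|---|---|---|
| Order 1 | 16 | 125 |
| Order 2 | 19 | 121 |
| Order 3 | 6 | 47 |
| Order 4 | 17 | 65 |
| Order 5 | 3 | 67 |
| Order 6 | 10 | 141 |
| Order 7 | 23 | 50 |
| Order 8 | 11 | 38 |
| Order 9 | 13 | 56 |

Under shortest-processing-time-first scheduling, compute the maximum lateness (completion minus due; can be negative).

68

SPT (increasing processing time): Order 5 Order 3 Order 6 Order 8 Order 9 Order 1 Order 4 Order 2 Order 7.
Order 5: 0→3, due 67, lateness -64
Order 3: 3→9, due 47, lateness -38
Order 6: 9→19, due 141, lateness -122
Order 8: 19→30, due 38, lateness -8
Order 9: 30→43, due 56, lateness -13
Order 1: 43→59, due 125, lateness -66
Order 4: 59→76, due 65, lateness 11
Order 2: 76→95, due 121, lateness -26
Order 7: 95→118, due 50, lateness 68
Maximum = 68.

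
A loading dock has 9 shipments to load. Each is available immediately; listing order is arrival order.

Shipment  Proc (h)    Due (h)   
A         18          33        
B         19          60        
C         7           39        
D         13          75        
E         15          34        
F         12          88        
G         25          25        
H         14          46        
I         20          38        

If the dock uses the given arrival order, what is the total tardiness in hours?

FIFO (arrival order): A B C D E F G H I.
A: 0→18, due 33, tardiness 0
B: 18→37, due 60, tardiness 0
C: 37→44, due 39, tardiness 5
D: 44→57, due 75, tardiness 0
E: 57→72, due 34, tardiness 38
F: 72→84, due 88, tardiness 0
G: 84→109, due 25, tardiness 84
H: 109→123, due 46, tardiness 77
I: 123→143, due 38, tardiness 105
Sum = 0+0+5+0+38+0+84+77+105 = 309.

309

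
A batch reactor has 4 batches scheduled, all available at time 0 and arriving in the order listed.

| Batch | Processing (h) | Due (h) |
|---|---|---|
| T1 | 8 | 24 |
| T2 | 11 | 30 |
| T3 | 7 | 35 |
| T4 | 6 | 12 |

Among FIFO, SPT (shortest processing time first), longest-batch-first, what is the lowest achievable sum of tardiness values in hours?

FIFO (arrival order): T1 T2 T3 T4.
T1: 0→8, due 24, tardiness 0
T2: 8→19, due 30, tardiness 0
T3: 19→26, due 35, tardiness 0
T4: 26→32, due 12, tardiness 20
Sum = 0+0+0+20 = 20.
SPT (increasing processing time): T4 T3 T1 T2.
T4: 0→6, due 12, tardiness 0
T3: 6→13, due 35, tardiness 0
T1: 13→21, due 24, tardiness 0
T2: 21→32, due 30, tardiness 2
Sum = 0+0+0+2 = 2.
LPT (decreasing processing time): T2 T1 T3 T4.
T2: 0→11, due 30, tardiness 0
T1: 11→19, due 24, tardiness 0
T3: 19→26, due 35, tardiness 0
T4: 26→32, due 12, tardiness 20
Sum = 0+0+0+20 = 20.
FIFO 20, SPT 2, LPT 20 → minimum 2.

2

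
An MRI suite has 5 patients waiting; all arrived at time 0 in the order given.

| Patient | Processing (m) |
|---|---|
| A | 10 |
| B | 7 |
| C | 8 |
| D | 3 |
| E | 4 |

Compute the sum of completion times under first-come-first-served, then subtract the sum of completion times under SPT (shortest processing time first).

FIFO (arrival order): A B C D E.
A: 0→10
B: 10→17
C: 17→25
D: 25→28
E: 28→32
Sum = 10+17+25+28+32 = 112.
SPT (increasing processing time): D E B C A.
D: 0→3
E: 3→7
B: 7→14
C: 14→22
A: 22→32
Sum = 3+7+14+22+32 = 78.
Difference = 112 − 78 = 34.

34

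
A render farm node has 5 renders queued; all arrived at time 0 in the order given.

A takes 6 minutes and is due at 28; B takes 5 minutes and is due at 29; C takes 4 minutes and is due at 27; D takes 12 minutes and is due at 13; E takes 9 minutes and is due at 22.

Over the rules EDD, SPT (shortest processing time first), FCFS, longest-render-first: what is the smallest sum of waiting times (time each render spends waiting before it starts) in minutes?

52

EDD (increasing due date): D E C A B.
D: waits 0, runs 0→12
E: waits 12, runs 12→21
C: waits 21, runs 21→25
A: waits 25, runs 25→31
B: waits 31, runs 31→36
Sum = 0+12+21+25+31 = 89.
SPT (increasing processing time): C B A E D.
C: waits 0, runs 0→4
B: waits 4, runs 4→9
A: waits 9, runs 9→15
E: waits 15, runs 15→24
D: waits 24, runs 24→36
Sum = 0+4+9+15+24 = 52.
FIFO (arrival order): A B C D E.
A: waits 0, runs 0→6
B: waits 6, runs 6→11
C: waits 11, runs 11→15
D: waits 15, runs 15→27
E: waits 27, runs 27→36
Sum = 0+6+11+15+27 = 59.
LPT (decreasing processing time): D E A B C.
D: waits 0, runs 0→12
E: waits 12, runs 12→21
A: waits 21, runs 21→27
B: waits 27, runs 27→32
C: waits 32, runs 32→36
Sum = 0+12+21+27+32 = 92.
EDD 89, SPT 52, FIFO 59, LPT 92 → minimum 52.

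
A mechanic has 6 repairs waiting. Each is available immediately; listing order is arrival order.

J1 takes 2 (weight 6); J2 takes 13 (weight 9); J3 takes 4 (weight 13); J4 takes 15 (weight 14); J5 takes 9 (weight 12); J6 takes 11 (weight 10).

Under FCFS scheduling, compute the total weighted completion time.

1926

FIFO (arrival order): J1 J2 J3 J4 J5 J6.
J1: finishes 2, weight 6, w·C = 12
J2: finishes 15, weight 9, w·C = 135
J3: finishes 19, weight 13, w·C = 247
J4: finishes 34, weight 14, w·C = 476
J5: finishes 43, weight 12, w·C = 516
J6: finishes 54, weight 10, w·C = 540
Sum = 12+135+247+476+516+540 = 1926.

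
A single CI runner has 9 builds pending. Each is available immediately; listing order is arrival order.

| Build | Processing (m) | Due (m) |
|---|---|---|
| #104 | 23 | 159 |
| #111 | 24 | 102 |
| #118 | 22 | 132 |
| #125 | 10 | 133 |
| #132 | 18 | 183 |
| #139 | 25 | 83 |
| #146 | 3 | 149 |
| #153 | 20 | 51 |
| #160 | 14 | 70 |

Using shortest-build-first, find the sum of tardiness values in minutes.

SPT (increasing processing time): #146 #125 #160 #132 #153 #118 #104 #111 #139.
#146: 0→3, due 149, tardiness 0
#125: 3→13, due 133, tardiness 0
#160: 13→27, due 70, tardiness 0
#132: 27→45, due 183, tardiness 0
#153: 45→65, due 51, tardiness 14
#118: 65→87, due 132, tardiness 0
#104: 87→110, due 159, tardiness 0
#111: 110→134, due 102, tardiness 32
#139: 134→159, due 83, tardiness 76
Sum = 0+0+0+0+14+0+0+32+76 = 122.

122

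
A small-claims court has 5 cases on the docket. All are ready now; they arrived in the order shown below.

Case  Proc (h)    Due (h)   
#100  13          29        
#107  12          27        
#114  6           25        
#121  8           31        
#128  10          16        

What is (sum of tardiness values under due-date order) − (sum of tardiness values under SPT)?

-6

EDD (increasing due date): #128 #114 #107 #100 #121.
#128: 0→10, due 16, tardiness 0
#114: 10→16, due 25, tardiness 0
#107: 16→28, due 27, tardiness 1
#100: 28→41, due 29, tardiness 12
#121: 41→49, due 31, tardiness 18
Sum = 0+0+1+12+18 = 31.
SPT (increasing processing time): #114 #121 #128 #107 #100.
#114: 0→6, due 25, tardiness 0
#121: 6→14, due 31, tardiness 0
#128: 14→24, due 16, tardiness 8
#107: 24→36, due 27, tardiness 9
#100: 36→49, due 29, tardiness 20
Sum = 0+0+8+9+20 = 37.
Difference = 31 − 37 = -6.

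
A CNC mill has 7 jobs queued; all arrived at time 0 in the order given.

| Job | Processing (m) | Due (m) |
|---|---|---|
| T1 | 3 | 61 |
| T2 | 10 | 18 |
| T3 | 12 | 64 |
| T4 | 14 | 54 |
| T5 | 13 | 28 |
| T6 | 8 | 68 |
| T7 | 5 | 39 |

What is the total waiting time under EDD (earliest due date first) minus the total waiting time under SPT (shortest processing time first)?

63

EDD (increasing due date): T2 T5 T7 T4 T1 T3 T6.
T2: waits 0, runs 0→10
T5: waits 10, runs 10→23
T7: waits 23, runs 23→28
T4: waits 28, runs 28→42
T1: waits 42, runs 42→45
T3: waits 45, runs 45→57
T6: waits 57, runs 57→65
Sum = 0+10+23+28+42+45+57 = 205.
SPT (increasing processing time): T1 T7 T6 T2 T3 T5 T4.
T1: waits 0, runs 0→3
T7: waits 3, runs 3→8
T6: waits 8, runs 8→16
T2: waits 16, runs 16→26
T3: waits 26, runs 26→38
T5: waits 38, runs 38→51
T4: waits 51, runs 51→65
Sum = 0+3+8+16+26+38+51 = 142.
Difference = 205 − 142 = 63.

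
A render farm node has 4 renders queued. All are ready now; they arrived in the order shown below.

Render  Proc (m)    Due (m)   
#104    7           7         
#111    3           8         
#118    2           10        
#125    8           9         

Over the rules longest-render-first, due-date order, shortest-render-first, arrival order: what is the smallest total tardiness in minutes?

LPT (decreasing processing time): #125 #104 #111 #118.
#125: 0→8, due 9, tardiness 0
#104: 8→15, due 7, tardiness 8
#111: 15→18, due 8, tardiness 10
#118: 18→20, due 10, tardiness 10
Sum = 0+8+10+10 = 28.
EDD (increasing due date): #104 #111 #125 #118.
#104: 0→7, due 7, tardiness 0
#111: 7→10, due 8, tardiness 2
#125: 10→18, due 9, tardiness 9
#118: 18→20, due 10, tardiness 10
Sum = 0+2+9+10 = 21.
SPT (increasing processing time): #118 #111 #104 #125.
#118: 0→2, due 10, tardiness 0
#111: 2→5, due 8, tardiness 0
#104: 5→12, due 7, tardiness 5
#125: 12→20, due 9, tardiness 11
Sum = 0+0+5+11 = 16.
FIFO (arrival order): #104 #111 #118 #125.
#104: 0→7, due 7, tardiness 0
#111: 7→10, due 8, tardiness 2
#118: 10→12, due 10, tardiness 2
#125: 12→20, due 9, tardiness 11
Sum = 0+2+2+11 = 15.
LPT 28, EDD 21, SPT 16, FIFO 15 → minimum 15.

15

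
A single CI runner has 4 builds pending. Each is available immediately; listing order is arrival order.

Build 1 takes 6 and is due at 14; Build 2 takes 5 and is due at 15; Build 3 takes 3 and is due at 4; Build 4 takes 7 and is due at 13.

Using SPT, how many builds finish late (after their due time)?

1

SPT (increasing processing time): Build 3 Build 2 Build 1 Build 4.
Build 3: 0→3, due 4, tardiness 0
Build 2: 3→8, due 15, tardiness 0
Build 1: 8→14, due 14, tardiness 0
Build 4: 14→21, due 13, tardiness 8
Late builds: 1.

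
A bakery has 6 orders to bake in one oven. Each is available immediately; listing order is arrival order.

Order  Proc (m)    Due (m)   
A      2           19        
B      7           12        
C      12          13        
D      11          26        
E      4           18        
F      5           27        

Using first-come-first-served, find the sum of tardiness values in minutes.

FIFO (arrival order): A B C D E F.
A: 0→2, due 19, tardiness 0
B: 2→9, due 12, tardiness 0
C: 9→21, due 13, tardiness 8
D: 21→32, due 26, tardiness 6
E: 32→36, due 18, tardiness 18
F: 36→41, due 27, tardiness 14
Sum = 0+0+8+6+18+14 = 46.

46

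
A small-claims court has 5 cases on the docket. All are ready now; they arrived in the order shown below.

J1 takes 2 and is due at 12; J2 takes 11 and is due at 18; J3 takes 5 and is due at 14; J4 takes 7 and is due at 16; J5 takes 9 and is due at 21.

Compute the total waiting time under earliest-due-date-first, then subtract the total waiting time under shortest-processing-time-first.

EDD (increasing due date): J1 J3 J4 J2 J5.
J1: waits 0, runs 0→2
J3: waits 2, runs 2→7
J4: waits 7, runs 7→14
J2: waits 14, runs 14→25
J5: waits 25, runs 25→34
Sum = 0+2+7+14+25 = 48.
SPT (increasing processing time): J1 J3 J4 J5 J2.
J1: waits 0, runs 0→2
J3: waits 2, runs 2→7
J4: waits 7, runs 7→14
J5: waits 14, runs 14→23
J2: waits 23, runs 23→34
Sum = 0+2+7+14+23 = 46.
Difference = 48 − 46 = 2.

2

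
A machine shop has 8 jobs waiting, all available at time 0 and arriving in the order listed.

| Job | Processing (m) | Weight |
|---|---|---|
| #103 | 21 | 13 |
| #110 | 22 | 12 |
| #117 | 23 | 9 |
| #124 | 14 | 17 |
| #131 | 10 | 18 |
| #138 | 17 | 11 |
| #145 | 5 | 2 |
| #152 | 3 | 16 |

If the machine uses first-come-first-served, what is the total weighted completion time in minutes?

7604

FIFO (arrival order): #103 #110 #117 #124 #131 #138 #145 #152.
#103: finishes 21, weight 13, w·C = 273
#110: finishes 43, weight 12, w·C = 516
#117: finishes 66, weight 9, w·C = 594
#124: finishes 80, weight 17, w·C = 1360
#131: finishes 90, weight 18, w·C = 1620
#138: finishes 107, weight 11, w·C = 1177
#145: finishes 112, weight 2, w·C = 224
#152: finishes 115, weight 16, w·C = 1840
Sum = 273+516+594+1360+1620+1177+224+1840 = 7604.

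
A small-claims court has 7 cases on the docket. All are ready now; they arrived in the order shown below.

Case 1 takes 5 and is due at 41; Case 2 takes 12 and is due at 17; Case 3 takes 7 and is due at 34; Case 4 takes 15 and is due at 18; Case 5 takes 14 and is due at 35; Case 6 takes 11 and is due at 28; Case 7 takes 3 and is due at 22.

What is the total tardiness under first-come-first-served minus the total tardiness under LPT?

-21

FIFO (arrival order): Case 1 Case 2 Case 3 Case 4 Case 5 Case 6 Case 7.
Case 1: 0→5, due 41, tardiness 0
Case 2: 5→17, due 17, tardiness 0
Case 3: 17→24, due 34, tardiness 0
Case 4: 24→39, due 18, tardiness 21
Case 5: 39→53, due 35, tardiness 18
Case 6: 53→64, due 28, tardiness 36
Case 7: 64→67, due 22, tardiness 45
Sum = 0+0+0+21+18+36+45 = 120.
LPT (decreasing processing time): Case 4 Case 5 Case 2 Case 6 Case 3 Case 1 Case 7.
Case 4: 0→15, due 18, tardiness 0
Case 5: 15→29, due 35, tardiness 0
Case 2: 29→41, due 17, tardiness 24
Case 6: 41→52, due 28, tardiness 24
Case 3: 52→59, due 34, tardiness 25
Case 1: 59→64, due 41, tardiness 23
Case 7: 64→67, due 22, tardiness 45
Sum = 0+0+24+24+25+23+45 = 141.
Difference = 120 − 141 = -21.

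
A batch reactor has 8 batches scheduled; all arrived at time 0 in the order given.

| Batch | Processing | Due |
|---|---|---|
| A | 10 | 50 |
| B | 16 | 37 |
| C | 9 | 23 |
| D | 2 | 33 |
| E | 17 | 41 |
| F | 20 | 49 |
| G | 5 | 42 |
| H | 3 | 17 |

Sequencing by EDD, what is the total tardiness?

EDD (increasing due date): H C D B E G F A.
H: 0→3, due 17, tardiness 0
C: 3→12, due 23, tardiness 0
D: 12→14, due 33, tardiness 0
B: 14→30, due 37, tardiness 0
E: 30→47, due 41, tardiness 6
G: 47→52, due 42, tardiness 10
F: 52→72, due 49, tardiness 23
A: 72→82, due 50, tardiness 32
Sum = 0+0+0+0+6+10+23+32 = 71.

71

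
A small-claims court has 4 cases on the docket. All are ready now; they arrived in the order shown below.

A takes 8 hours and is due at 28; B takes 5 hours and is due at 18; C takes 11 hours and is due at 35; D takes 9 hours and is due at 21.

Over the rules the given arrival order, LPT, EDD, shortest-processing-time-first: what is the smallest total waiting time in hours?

40

FIFO (arrival order): A B C D.
A: waits 0, runs 0→8
B: waits 8, runs 8→13
C: waits 13, runs 13→24
D: waits 24, runs 24→33
Sum = 0+8+13+24 = 45.
LPT (decreasing processing time): C D A B.
C: waits 0, runs 0→11
D: waits 11, runs 11→20
A: waits 20, runs 20→28
B: waits 28, runs 28→33
Sum = 0+11+20+28 = 59.
EDD (increasing due date): B D A C.
B: waits 0, runs 0→5
D: waits 5, runs 5→14
A: waits 14, runs 14→22
C: waits 22, runs 22→33
Sum = 0+5+14+22 = 41.
SPT (increasing processing time): B A D C.
B: waits 0, runs 0→5
A: waits 5, runs 5→13
D: waits 13, runs 13→22
C: waits 22, runs 22→33
Sum = 0+5+13+22 = 40.
FIFO 45, LPT 59, EDD 41, SPT 40 → minimum 40.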